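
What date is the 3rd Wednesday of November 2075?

2075-11-20

November 2075 begins on a Friday, so the first Wednesday is November 6 (5 days later).
The 3rd Wednesday is 2 weeks later: 6 + 14 = 20.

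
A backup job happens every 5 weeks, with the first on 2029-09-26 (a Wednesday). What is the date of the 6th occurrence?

2030-03-20

The 6th occurrence is 5 intervals after the first: 5 × 35 = 175 days after 2029-09-26.
September has 30 days — 4 days to the end of September leaves 171.
October has 31 days (140 left).
November has 30 days (110 left).
December has 31 days (79 left).
January has 31 days (48 left).
February has 28 days (20 left).
20 days into March → 2030-03-20.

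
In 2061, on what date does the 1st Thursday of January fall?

The first Thursday of January 2061 is January 6.

January 6, 2061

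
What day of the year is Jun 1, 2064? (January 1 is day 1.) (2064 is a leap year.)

Days in months before Jun: 31 + 29 + 31 + 30 + 31 = 152.
Plus 1 day into Jun → day 153.

153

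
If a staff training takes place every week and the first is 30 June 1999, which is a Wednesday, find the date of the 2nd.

The 2nd occurrence is 1 interval after the first: 1 × 7 = 7 days after 30 June 1999.
June has 30 days — 0 days to the end of June leaves 7.
7 days into July → 7 July 1999.

7 July 1999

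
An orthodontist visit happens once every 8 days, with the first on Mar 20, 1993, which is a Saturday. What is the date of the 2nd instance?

Mar 28, 1993

The 2nd occurrence is 1 interval after the first: 1 × 8 = 8 days after Mar 20, 1993.
8 days later is Mar 28, 1993.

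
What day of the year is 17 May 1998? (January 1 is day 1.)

Days in months before May: 31 + 28 + 31 + 30 = 120.
Plus 17 days into May → day 137.

137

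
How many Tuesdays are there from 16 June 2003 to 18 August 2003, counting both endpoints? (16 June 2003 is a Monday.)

16 June 2003 is a Monday; the first Tuesday on or after it is 17 June 2003 (1 day later).
From 17 June 2003 to 18 August 2003: 13 + 31 + 18 = 62 days (rest of June, July, August).
62 ÷ 7 = 8 full weeks with remainder 6, so 8 more Tuesdays after the first → 9.

9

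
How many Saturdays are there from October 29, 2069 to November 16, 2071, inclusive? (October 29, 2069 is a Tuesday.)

October 29, 2069 is a Tuesday; the first Saturday on or after it is November 2, 2069 (4 days later).
From November 2, 2069 to November 16, 2071: 59 + 365 + 320 = 744 days (rest of 2069, 2070, to November 16, 2071 in 2071).
744 ÷ 7 = 106 full weeks with remainder 2, so 106 more Saturdays after the first → 107.

107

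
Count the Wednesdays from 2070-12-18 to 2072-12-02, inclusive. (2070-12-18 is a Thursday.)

2070-12-18 is a Thursday; the first Wednesday on or after it is 2070-12-24 (6 days later).
From 2070-12-24 to 2072-12-02: 7 + 365 + 337 = 709 days (rest of 2070, 2071, to 2072-12-02 in 2072).
709 ÷ 7 = 101 full weeks with remainder 2, so 101 more Wednesdays after the first → 102.

102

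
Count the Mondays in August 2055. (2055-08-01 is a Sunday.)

2055-08-01 is a Sunday; the first Monday on or after it is 2055-08-02 (1 day later).
From 2055-08-02 to 2055-08-31 is 31 − 2 = 29 days.
29 ÷ 7 = 4 full weeks with remainder 1, so 4 more Mondays after the first → 5.

5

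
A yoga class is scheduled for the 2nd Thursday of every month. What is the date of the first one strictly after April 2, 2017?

April 2017 starts on a Saturday; its first Thursday is the 6th, so the 2nd Thursday is the 13th — April 13, 2017.
April 13, 2017 is after April 2, 2017, so that is the next one.

April 13, 2017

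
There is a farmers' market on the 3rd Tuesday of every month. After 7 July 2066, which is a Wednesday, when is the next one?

20 July 2066

July 2066 starts on a Thursday; its first Tuesday is the 6th, so the 3rd Tuesday is the 20th — 20 July 2066.
20 July 2066 is after 7 July 2066, so that is the next one.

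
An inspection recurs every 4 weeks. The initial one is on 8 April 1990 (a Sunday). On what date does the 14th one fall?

7 April 1991

The 14th occurrence is 13 intervals after the first: 13 × 28 = 364 days after 8 April 1990.
April has 30 days — 22 days to the end of April leaves 342.
May has 31 days (311 left).
June has 30 days (281 left).
July has 31 days (250 left).
August has 31 days (219 left).
September has 30 days (189 left).
October has 31 days (158 left).
November has 30 days (128 left).
December has 31 days (97 left).
January has 31 days (66 left).
February has 28 days (38 left).
March has 31 days (7 left).
7 days into April → 7 April 1991.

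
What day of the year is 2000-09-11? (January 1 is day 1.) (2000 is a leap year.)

Days in months before September: 31 + 29 + 31 + 30 + 31 + 30 + 31 + 31 = 244.
Plus 11 days into September → day 255.

255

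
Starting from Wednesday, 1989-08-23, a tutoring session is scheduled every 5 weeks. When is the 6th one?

1990-02-14

The 6th occurrence is 5 intervals after the first: 5 × 35 = 175 days after 1989-08-23.
August has 31 days — 8 days to the end of August leaves 167.
September has 30 days (137 left).
October has 31 days (106 left).
November has 30 days (76 left).
December has 31 days (45 left).
January has 31 days (14 left).
14 days into February → 1990-02-14.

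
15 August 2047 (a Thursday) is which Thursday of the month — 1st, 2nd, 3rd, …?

Day 15 falls in week ⌈15/7⌉ of the month.
Days 1–7 hold the 1st Thursday, 8–14 the 2nd, 15–21 the 3rd, 22–28 the 4th, 29–31 the 5th.
15 is in the range for the 3rd.

3rd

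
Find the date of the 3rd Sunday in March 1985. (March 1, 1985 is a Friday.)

1985-03-17

March 1985 begins on a Friday, so the first Sunday is March 3 (2 days later).
The 3rd Sunday is 2 weeks later: 3 + 14 = 17.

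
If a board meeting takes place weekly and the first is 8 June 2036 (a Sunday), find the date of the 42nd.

The 42nd occurrence is 41 intervals after the first: 41 × 7 = 287 days after 8 June 2036.
June has 30 days — 22 days to the end of June leaves 265.
July has 31 days (234 left).
August has 31 days (203 left).
September has 30 days (173 left).
October has 31 days (142 left).
November has 30 days (112 left).
December has 31 days (81 left).
January has 31 days (50 left).
February has 28 days (22 left).
22 days into March → 22 March 2037.

22 March 2037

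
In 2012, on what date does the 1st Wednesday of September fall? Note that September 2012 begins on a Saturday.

5 September 2012

September 2012 begins on a Saturday, so the first Wednesday is September 5 (4 days later).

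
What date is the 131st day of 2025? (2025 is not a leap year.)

January has 31 days (131 − 31 = 100 remain).
February has 28 days (100 − 28 = 72 remain).
March has 31 days (72 − 31 = 41 remain).
April has 30 days (41 − 30 = 11 remain).
11 into May → May 11.

2025-05-11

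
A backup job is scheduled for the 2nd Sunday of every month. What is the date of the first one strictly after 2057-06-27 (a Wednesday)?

2057-07-08

June 2057 starts on a Friday; its first Sunday is the 3rd, so the 2nd Sunday is the 10th — 2057-06-10.
That is not after 2057-06-27, so look at July 2057.
July 2057 starts on a Sunday; its first Sunday is the 1st, so the 2nd Sunday is the 8th — 2057-07-08.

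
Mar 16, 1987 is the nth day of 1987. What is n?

Days in months before Mar: 31 + 28 = 59.
Plus 16 days into Mar → day 75.

75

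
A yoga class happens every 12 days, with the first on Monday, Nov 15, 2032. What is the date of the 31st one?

The 31st occurrence is 30 intervals after the first: 30 × 12 = 360 days after Nov 15, 2032.
Nov has 30 days — 15 days to the end of Nov leaves 345.
Dec has 31 days (314 left).
Jan has 31 days (283 left).
Feb has 28 days (255 left).
Mar has 31 days (224 left).
Apr has 30 days (194 left).
May has 31 days (163 left).
Jun has 30 days (133 left).
Jul has 31 days (102 left).
Aug has 31 days (71 left).
Sep has 30 days (41 left).
Oct has 31 days (10 left).
10 days into Nov → Nov 10, 2033.

Nov 10, 2033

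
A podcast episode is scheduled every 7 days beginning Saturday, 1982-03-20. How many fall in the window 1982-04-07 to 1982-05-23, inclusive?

Occurrences land 7·i days after 1982-03-20 for i = 0, 1, 2, …
1982-04-07 is 18 days after the start; 18 ÷ 7 = 2 remainder 4; since the remainder is 4, round up to i = 3. First occurrence in the window: #4 on 1982-04-10 (3×7 = 21 days in).
1982-05-23 is 64 days after the start; 64 ÷ 7 = 9 remainder 1. Last occurrence in the window: #10 on 1982-05-22.
Occurrences #4 through #10: 7 in total.

7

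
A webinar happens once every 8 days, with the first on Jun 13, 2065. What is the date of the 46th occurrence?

Jun 8, 2066

The 46th occurrence is 45 intervals after the first: 45 × 8 = 360 days after Jun 13, 2065.
Jun has 30 days — 17 days to the end of Jun leaves 343.
Jul has 31 days (312 left).
Aug has 31 days (281 left).
Sep has 30 days (251 left).
Oct has 31 days (220 left).
Nov has 30 days (190 left).
Dec has 31 days (159 left).
Jan has 31 days (128 left).
Feb has 28 days (100 left).
Mar has 31 days (69 left).
Apr has 30 days (39 left).
May has 31 days (8 left).
8 days into Jun → Jun 8, 2066.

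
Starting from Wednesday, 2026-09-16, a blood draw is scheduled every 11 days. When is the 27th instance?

2027-06-29

The 27th occurrence is 26 intervals after the first: 26 × 11 = 286 days after 2026-09-16.
September has 30 days — 14 days to the end of September leaves 272.
October has 31 days (241 left).
November has 30 days (211 left).
December has 31 days (180 left).
January has 31 days (149 left).
February has 28 days (121 left).
March has 31 days (90 left).
April has 30 days (60 left).
May has 31 days (29 left).
29 days into June → 2027-06-29.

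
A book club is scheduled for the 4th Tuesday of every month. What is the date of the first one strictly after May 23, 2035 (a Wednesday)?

May 2035 starts on a Tuesday; its first Tuesday is the 1st, so the 4th Tuesday is the 22nd — May 22, 2035.
That is not after May 23, 2035, so look at Jun 2035.
Jun 2035 starts on a Friday; its first Tuesday is the 5th, so the 4th Tuesday is the 26th — Jun 26, 2035.

Jun 26, 2035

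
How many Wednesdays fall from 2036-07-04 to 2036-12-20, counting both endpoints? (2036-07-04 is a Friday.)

24

2036-07-04 is a Friday; the first Wednesday on or after it is 2036-07-09 (5 days later).
From 2036-07-09 to 2036-12-20: 22 + 31 + 30 + 31 + 30 + 20 = 164 days (rest of July, August, September, October, November, December).
164 ÷ 7 = 23 full weeks with remainder 3, so 23 more Wednesdays after the first → 24.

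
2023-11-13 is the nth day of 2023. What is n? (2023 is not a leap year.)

317

Days in months before November: 31 + 28 + 31 + 30 + 31 + 30 + 31 + 31 + 30 + 31 = 304.
Plus 13 days into November → day 317.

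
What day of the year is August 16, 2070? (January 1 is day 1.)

228

Days in months before August: 31 + 28 + 31 + 30 + 31 + 30 + 31 = 212.
Plus 16 days into August → day 228.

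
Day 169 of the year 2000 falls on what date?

Jun 17, 2000

Jan has 31 days (169 − 31 = 138 remain).
Feb has 29 days (138 − 29 = 109 remain).
Mar has 31 days (109 − 31 = 78 remain).
Apr has 30 days (78 − 30 = 48 remain).
May has 31 days (48 − 31 = 17 remain).
17 into Jun → Jun 17.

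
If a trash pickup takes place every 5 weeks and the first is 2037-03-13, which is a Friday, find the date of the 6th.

The 6th occurrence is 5 intervals after the first: 5 × 35 = 175 days after 2037-03-13.
March has 31 days — 18 days to the end of March leaves 157.
April has 30 days (127 left).
May has 31 days (96 left).
June has 30 days (66 left).
July has 31 days (35 left).
August has 31 days (4 left).
4 days into September → 2037-09-04.

2037-09-04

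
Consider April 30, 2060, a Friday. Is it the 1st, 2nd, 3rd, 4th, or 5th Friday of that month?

5th

Day 30 falls in week ⌈30/7⌉ of the month.
Days 1–7 hold the 1st Friday, 8–14 the 2nd, 15–21 the 3rd, 22–28 the 4th, 29–31 the 5th.
30 is in the range for the 5th.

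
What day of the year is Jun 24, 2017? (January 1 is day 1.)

Days in months before Jun: 31 + 28 + 31 + 30 + 31 = 151.
Plus 24 days into Jun → day 175.

175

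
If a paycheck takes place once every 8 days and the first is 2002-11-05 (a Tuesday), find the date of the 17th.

The 17th occurrence is 16 intervals after the first: 16 × 8 = 128 days after 2002-11-05.
November has 30 days — 25 days to the end of November leaves 103.
December has 31 days (72 left).
January has 31 days (41 left).
February has 28 days (13 left).
13 days into March → 2003-03-13.

2003-03-13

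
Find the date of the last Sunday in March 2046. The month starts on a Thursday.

2046-03-25

March 2046 begins on a Thursday, so the first Sunday is March 4 (3 days later).
March 2046 has 31 days. Adding weeks: 4, 11, 18, 25 — the last one ≤ 31 is the 25th.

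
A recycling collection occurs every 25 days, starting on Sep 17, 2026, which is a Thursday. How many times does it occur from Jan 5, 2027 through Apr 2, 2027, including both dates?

3

Occurrences land 25·i days after Sep 17, 2026 for i = 0, 1, 2, …
Jan 5, 2027 is 110 days after the start; 110 ÷ 25 = 4 remainder 10; since the remainder is 10, round up to i = 5. First occurrence in the window: #6 on Jan 20, 2027 (5×25 = 125 days in).
Apr 2, 2027 is 197 days after the start; 197 ÷ 25 = 7 remainder 22. Last occurrence in the window: #8 on Mar 11, 2027.
Occurrences #6 through #8: 3 in total.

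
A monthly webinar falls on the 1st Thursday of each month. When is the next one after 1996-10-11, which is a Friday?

October 1996 starts on a Tuesday, so its 1st Thursday is 1996-10-03 (2 days in).
That is not after 1996-10-11, so look at November 1996.
November 1996 starts on a Friday, so its 1st Thursday is 1996-11-07 (6 days in).

1996-11-07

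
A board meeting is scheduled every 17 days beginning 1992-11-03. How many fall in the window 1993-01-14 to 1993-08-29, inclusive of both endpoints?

Occurrences land 17·i days after 1992-11-03 for i = 0, 1, 2, …
1993-01-14 is 72 days after the start; 72 ÷ 17 = 4 remainder 4; since the remainder is 4, round up to i = 5. First occurrence in the window: #6 on 1993-01-27 (5×17 = 85 days in).
1993-08-29 is 299 days after the start; 299 ÷ 17 = 17 remainder 10. Last occurrence in the window: #18 on 1993-08-19.
Occurrences #6 through #18: 13 in total.

13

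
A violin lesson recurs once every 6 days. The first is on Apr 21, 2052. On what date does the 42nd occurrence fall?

Dec 23, 2052

The 42nd occurrence is 41 intervals after the first: 41 × 6 = 246 days after Apr 21, 2052.
Apr has 30 days — 9 days to the end of Apr leaves 237.
May has 31 days (206 left).
Jun has 30 days (176 left).
Jul has 31 days (145 left).
Aug has 31 days (114 left).
Sep has 30 days (84 left).
Oct has 31 days (53 left).
Nov has 30 days (23 left).
23 days into Dec → Dec 23, 2052.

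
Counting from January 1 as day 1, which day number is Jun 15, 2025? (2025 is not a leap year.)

Days in months before Jun: 31 + 28 + 31 + 30 + 31 = 151.
Plus 15 days into Jun → day 166.

166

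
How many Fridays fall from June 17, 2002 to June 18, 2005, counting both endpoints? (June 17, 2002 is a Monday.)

June 17, 2002 is a Monday; the first Friday on or after it is June 21, 2002 (4 days later).
From June 21, 2002 to June 18, 2005: 193 + 365 + 366 + 169 = 1093 days (rest of 2002, 2003, 2004, to June 18, 2005 in 2005).
1093 ÷ 7 = 156 full weeks with remainder 1, so 156 more Fridays after the first → 157.

157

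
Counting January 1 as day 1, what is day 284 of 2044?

10 October 2044

January has 31 days (284 − 31 = 253 remain).
February has 29 days (253 − 29 = 224 remain).
March has 31 days (224 − 31 = 193 remain).
April has 30 days (193 − 30 = 163 remain).
May has 31 days (163 − 31 = 132 remain).
June has 30 days (132 − 30 = 102 remain).
July has 31 days (102 − 31 = 71 remain).
August has 31 days (71 − 31 = 40 remain).
September has 30 days (40 − 30 = 10 remain).
10 into October → October 10.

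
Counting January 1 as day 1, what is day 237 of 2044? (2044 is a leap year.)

24 August 2044

January has 31 days (237 − 31 = 206 remain).
February has 29 days (206 − 29 = 177 remain).
March has 31 days (177 − 31 = 146 remain).
April has 30 days (146 − 30 = 116 remain).
May has 31 days (116 − 31 = 85 remain).
June has 30 days (85 − 30 = 55 remain).
July has 31 days (55 − 31 = 24 remain).
24 into August → August 24.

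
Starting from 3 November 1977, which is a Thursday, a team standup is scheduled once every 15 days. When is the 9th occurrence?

3 March 1978

The 9th occurrence is 8 intervals after the first: 8 × 15 = 120 days after 3 November 1977.
November has 30 days — 27 days to the end of November leaves 93.
December has 31 days (62 left).
January has 31 days (31 left).
February has 28 days (3 left).
3 days into March → 3 March 1978.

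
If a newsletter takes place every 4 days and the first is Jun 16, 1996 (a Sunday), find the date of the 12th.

The 12th occurrence is 11 intervals after the first: 11 × 4 = 44 days after Jun 16, 1996.
Jun has 30 days — 14 days to the end of Jun leaves 30.
30 days into Jul → Jul 30, 1996.

Jul 30, 1996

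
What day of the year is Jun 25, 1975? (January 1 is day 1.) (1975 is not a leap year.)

Days in months before Jun: 31 + 28 + 31 + 30 + 31 = 151.
Plus 25 days into Jun → day 176.

176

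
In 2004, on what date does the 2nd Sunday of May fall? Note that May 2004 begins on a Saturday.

May 2004 begins on a Saturday, so the first Sunday is May 2 (1 day later).
The 2nd Sunday is 1 weeks later: 2 + 7 = 9.

9 May 2004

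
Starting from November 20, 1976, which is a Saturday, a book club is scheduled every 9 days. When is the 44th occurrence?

December 12, 1977

The 44th occurrence is 43 intervals after the first: 43 × 9 = 387 days after November 20, 1976.
November has 30 days — 10 days to the end of November leaves 377.
December has 31 days (346 left).
January has 31 days (315 left).
February has 28 days (287 left).
March has 31 days (256 left).
April has 30 days (226 left).
May has 31 days (195 left).
June has 30 days (165 left).
July has 31 days (134 left).
August has 31 days (103 left).
September has 30 days (73 left).
October has 31 days (42 left).
November has 30 days (12 left).
12 days into December → December 12, 1977.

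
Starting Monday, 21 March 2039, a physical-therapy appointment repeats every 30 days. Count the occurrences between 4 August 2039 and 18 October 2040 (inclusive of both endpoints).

Occurrences land 30·i days after 21 March 2039 for i = 0, 1, 2, …
4 August 2039 is 136 days after the start; 136 ÷ 30 = 4 remainder 16; since the remainder is 16, round up to i = 5. First occurrence in the window: #6 on 18 August 2039 (5×30 = 150 days in).
18 October 2040 is 577 days after the start; 577 ÷ 30 = 19 remainder 7. Last occurrence in the window: #20 on 11 October 2040.
Occurrences #6 through #20: 15 in total.

15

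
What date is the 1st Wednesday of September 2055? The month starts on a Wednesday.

2055-09-01

September 2055 begins on a Wednesday, so the first Wednesday is September 1.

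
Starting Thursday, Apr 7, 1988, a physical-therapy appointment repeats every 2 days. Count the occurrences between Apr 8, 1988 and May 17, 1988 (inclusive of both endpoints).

20

Occurrences land 2·i days after Apr 7, 1988 for i = 0, 1, 2, …
Apr 8, 1988 is 1 day after the start; 1 ÷ 2 = 0 remainder 1; since the remainder is 1, round up to i = 1. First occurrence in the window: #2 on Apr 9, 1988 (1×2 = 2 days in).
May 17, 1988 is 40 days after the start; 40 ÷ 2 = 20 remainder 0. Last occurrence in the window: #21 on May 17, 1988.
Occurrences #2 through #21: 20 in total.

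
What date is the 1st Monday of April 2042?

The first Monday of April 2042 is April 7.

April 7, 2042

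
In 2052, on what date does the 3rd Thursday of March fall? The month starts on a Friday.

March 2052 begins on a Friday, so the first Thursday is March 7 (6 days later).
The 3rd Thursday is 2 weeks later: 7 + 14 = 21.

March 21, 2052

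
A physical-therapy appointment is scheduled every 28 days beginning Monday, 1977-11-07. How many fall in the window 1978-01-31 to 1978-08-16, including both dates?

Occurrences land 28·i days after 1977-11-07 for i = 0, 1, 2, …
1978-01-31 is 85 days after the start; 85 ÷ 28 = 3 remainder 1; since the remainder is 1, round up to i = 4. First occurrence in the window: #5 on 1978-02-27 (4×28 = 112 days in).
1978-08-16 is 282 days after the start; 282 ÷ 28 = 10 remainder 2. Last occurrence in the window: #11 on 1978-08-14.
Occurrences #5 through #11: 7 in total.

7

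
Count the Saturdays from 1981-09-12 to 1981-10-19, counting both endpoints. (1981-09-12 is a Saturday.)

6

1981-09-12 is a Saturday; the first Saturday on or after it is 1981-09-12.
From 1981-09-12 to 1981-10-19: 18 + 19 = 37 days (rest of September, October).
37 ÷ 7 = 5 full weeks with remainder 2, so 5 more Saturdays after the first → 6.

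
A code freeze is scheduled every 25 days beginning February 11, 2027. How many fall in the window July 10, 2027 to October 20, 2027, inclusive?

5

Occurrences land 25·i days after February 11, 2027 for i = 0, 1, 2, …
July 10, 2027 is 149 days after the start; 149 ÷ 25 = 5 remainder 24; since the remainder is 24, round up to i = 6. First occurrence in the window: #7 on July 11, 2027 (6×25 = 150 days in).
October 20, 2027 is 251 days after the start; 251 ÷ 25 = 10 remainder 1. Last occurrence in the window: #11 on October 19, 2027.
Occurrences #7 through #11: 5 in total.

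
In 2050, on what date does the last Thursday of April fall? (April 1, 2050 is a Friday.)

April 2050 begins on a Friday, so the first Thursday is April 7 (6 days later).
April 2050 has 30 days. Adding weeks: 7, 14, 21, 28 — the last one ≤ 30 is the 28th.

28 April 2050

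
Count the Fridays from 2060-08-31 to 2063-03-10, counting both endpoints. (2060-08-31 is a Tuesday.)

132

2060-08-31 is a Tuesday; the first Friday on or after it is 2060-09-03 (3 days later).
From 2060-09-03 to 2063-03-10: 119 + 365 + 365 + 69 = 918 days (rest of 2060, 2061, 2062, to 2063-03-10 in 2063).
918 ÷ 7 = 131 full weeks with remainder 1, so 131 more Fridays after the first → 132.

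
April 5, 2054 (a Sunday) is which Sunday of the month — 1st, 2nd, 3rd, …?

1st

Day 5 falls in week ⌈5/7⌉ of the month.
Days 1–7 hold the 1st Sunday, 8–14 the 2nd, 15–21 the 3rd, 22–28 the 4th, 29–31 the 5th.
5 is in the range for the 1st.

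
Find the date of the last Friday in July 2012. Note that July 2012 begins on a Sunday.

July 27, 2012

July 2012 begins on a Sunday, so the first Friday is July 6 (5 days later).
July 2012 has 31 days. Adding weeks: 6, 13, 20, 27 — the last one ≤ 31 is the 27th.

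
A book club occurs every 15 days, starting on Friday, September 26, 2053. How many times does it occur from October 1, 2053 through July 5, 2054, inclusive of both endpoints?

Occurrences land 15·i days after September 26, 2053 for i = 0, 1, 2, …
October 1, 2053 is 5 days after the start; 5 ÷ 15 = 0 remainder 5; since the remainder is 5, round up to i = 1. First occurrence in the window: #2 on October 11, 2053 (1×15 = 15 days in).
July 5, 2054 is 282 days after the start; 282 ÷ 15 = 18 remainder 12. Last occurrence in the window: #19 on June 23, 2054.
Occurrences #2 through #19: 18 in total.

18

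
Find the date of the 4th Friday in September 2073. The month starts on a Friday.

September 2073 begins on a Friday, so the first Friday is September 1.
The 4th Friday is 3 weeks later: 1 + 21 = 22.

September 22, 2073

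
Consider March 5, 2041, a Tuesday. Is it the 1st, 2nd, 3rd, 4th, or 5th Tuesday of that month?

Day 5 falls in week ⌈5/7⌉ of the month.
Days 1–7 hold the 1st Tuesday, 8–14 the 2nd, 15–21 the 3rd, 22–28 the 4th, 29–31 the 5th.
5 is in the range for the 1st.

1st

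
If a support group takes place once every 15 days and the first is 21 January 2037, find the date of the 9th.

The 9th occurrence is 8 intervals after the first: 8 × 15 = 120 days after 21 January 2037.
January has 31 days — 10 days to the end of January leaves 110.
February has 28 days (82 left).
March has 31 days (51 left).
April has 30 days (21 left).
21 days into May → 21 May 2037.

21 May 2037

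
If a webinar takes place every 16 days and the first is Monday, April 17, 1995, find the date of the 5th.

June 20, 1995

The 5th occurrence is 4 intervals after the first: 4 × 16 = 64 days after April 17, 1995.
April has 30 days — 13 days to the end of April leaves 51.
May has 31 days (20 left).
20 days into June → June 20, 1995.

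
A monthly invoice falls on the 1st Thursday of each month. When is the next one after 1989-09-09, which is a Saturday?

1989-10-05

September 1989 starts on a Friday, so its 1st Thursday is 1989-09-07 (6 days in).
That is not after 1989-09-09, so look at October 1989.
October 1989 starts on a Sunday, so its 1st Thursday is 1989-10-05 (4 days in).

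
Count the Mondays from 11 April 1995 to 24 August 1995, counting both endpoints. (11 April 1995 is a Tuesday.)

19

11 April 1995 is a Tuesday; the first Monday on or after it is 17 April 1995 (6 days later).
From 17 April 1995 to 24 August 1995: 13 + 31 + 30 + 31 + 24 = 129 days (rest of April, May, June, July, August).
129 ÷ 7 = 18 full weeks with remainder 3, so 18 more Mondays after the first → 19.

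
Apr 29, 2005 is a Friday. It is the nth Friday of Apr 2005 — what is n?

5th

Day 29 falls in week ⌈29/7⌉ of the month.
Days 1–7 hold the 1st Friday, 8–14 the 2nd, 15–21 the 3rd, 22–28 the 4th, 29–31 the 5th.
29 is in the range for the 5th.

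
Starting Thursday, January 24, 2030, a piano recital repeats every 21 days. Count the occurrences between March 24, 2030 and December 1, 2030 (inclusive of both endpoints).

12

Occurrences land 21·i days after January 24, 2030 for i = 0, 1, 2, …
March 24, 2030 is 59 days after the start; 59 ÷ 21 = 2 remainder 17; since the remainder is 17, round up to i = 3. First occurrence in the window: #4 on March 28, 2030 (3×21 = 63 days in).
December 1, 2030 is 311 days after the start; 311 ÷ 21 = 14 remainder 17. Last occurrence in the window: #15 on November 14, 2030.
Occurrences #4 through #15: 12 in total.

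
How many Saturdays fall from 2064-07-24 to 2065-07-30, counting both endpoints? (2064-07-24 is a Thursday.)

53

2064-07-24 is a Thursday; the first Saturday on or after it is 2064-07-26 (2 days later).
From 2064-07-26 to 2065-07-30: 158 + 211 = 369 days (rest of 2064, to 2065-07-30 in 2065).
369 ÷ 7 = 52 full weeks with remainder 5, so 52 more Saturdays after the first → 53.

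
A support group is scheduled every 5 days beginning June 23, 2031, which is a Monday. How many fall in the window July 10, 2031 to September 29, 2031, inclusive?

Occurrences land 5·i days after June 23, 2031 for i = 0, 1, 2, …
July 10, 2031 is 17 days after the start; 17 ÷ 5 = 3 remainder 2; since the remainder is 2, round up to i = 4. First occurrence in the window: #5 on July 13, 2031 (4×5 = 20 days in).
September 29, 2031 is 98 days after the start; 98 ÷ 5 = 19 remainder 3. Last occurrence in the window: #20 on September 26, 2031.
Occurrences #5 through #20: 16 in total.

16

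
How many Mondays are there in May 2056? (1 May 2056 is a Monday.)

1 May 2056 is a Monday; the first Monday on or after it is 1 May 2056.
From 1 May 2056 to 31 May 2056 is 31 − 1 = 30 days.
30 ÷ 7 = 4 full weeks with remainder 2, so 4 more Mondays after the first → 5.

5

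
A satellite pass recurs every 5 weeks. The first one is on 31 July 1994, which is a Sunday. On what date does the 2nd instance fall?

The 2nd occurrence is 1 interval after the first: 1 × 35 = 35 days after 31 July 1994.
July has 31 days — 0 days to the end of July leaves 35.
August has 31 days (4 left).
4 days into September → 4 September 1994.

4 September 1994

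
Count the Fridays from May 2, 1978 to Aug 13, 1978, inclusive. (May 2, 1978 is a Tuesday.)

15

May 2, 1978 is a Tuesday; the first Friday on or after it is May 5, 1978 (3 days later).
From May 5, 1978 to Aug 13, 1978: 26 + 30 + 31 + 13 = 100 days (rest of May, Jun, Jul, Aug).
100 ÷ 7 = 14 full weeks with remainder 2, so 14 more Fridays after the first → 15.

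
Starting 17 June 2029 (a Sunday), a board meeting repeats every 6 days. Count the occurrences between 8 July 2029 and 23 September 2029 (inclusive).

13

Occurrences land 6·i days after 17 June 2029 for i = 0, 1, 2, …
8 July 2029 is 21 days after the start; 21 ÷ 6 = 3 remainder 3; since the remainder is 3, round up to i = 4. First occurrence in the window: #5 on 11 July 2029 (4×6 = 24 days in).
23 September 2029 is 98 days after the start; 98 ÷ 6 = 16 remainder 2. Last occurrence in the window: #17 on 21 September 2029.
Occurrences #5 through #17: 13 in total.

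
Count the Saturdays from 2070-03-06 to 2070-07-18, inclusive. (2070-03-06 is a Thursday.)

2070-03-06 is a Thursday; the first Saturday on or after it is 2070-03-08 (2 days later).
From 2070-03-08 to 2070-07-18: 23 + 30 + 31 + 30 + 18 = 132 days (rest of March, April, May, June, July).
132 ÷ 7 = 18 full weeks with remainder 6, so 18 more Saturdays after the first → 19.

19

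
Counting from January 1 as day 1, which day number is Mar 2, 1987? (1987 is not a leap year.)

Days in months before Mar: 31 + 28 = 59.
Plus 2 days into Mar → day 61.

61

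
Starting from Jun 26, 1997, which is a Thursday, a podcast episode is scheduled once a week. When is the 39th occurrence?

The 39th occurrence is 38 intervals after the first: 38 × 7 = 266 days after Jun 26, 1997.
Jun has 30 days — 4 days to the end of Jun leaves 262.
Jul has 31 days (231 left).
Aug has 31 days (200 left).
Sep has 30 days (170 left).
Oct has 31 days (139 left).
Nov has 30 days (109 left).
Dec has 31 days (78 left).
Jan has 31 days (47 left).
Feb has 28 days (19 left).
19 days into Mar → Mar 19, 1998.

Mar 19, 1998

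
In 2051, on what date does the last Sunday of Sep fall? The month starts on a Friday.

Sep 24, 2051

Sep 2051 begins on a Friday, so the first Sunday is Sep 3 (2 days later).
Sep 2051 has 30 days. Adding weeks: 3, 10, 17, 24 — the last one ≤ 30 is the 24th.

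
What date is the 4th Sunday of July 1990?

The first Sunday of July 1990 is July 1.
The 4th Sunday is 3 weeks later: 1 + 21 = 22.

July 22, 1990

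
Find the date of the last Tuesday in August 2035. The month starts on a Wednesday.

28 August 2035

August 2035 begins on a Wednesday, so the first Tuesday is August 7 (6 days later).
August 2035 has 31 days. Adding weeks: 7, 14, 21, 28 — the last one ≤ 31 is the 28th.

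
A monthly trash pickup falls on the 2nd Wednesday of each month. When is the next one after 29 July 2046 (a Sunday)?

8 August 2046

July 2046 starts on a Sunday; its first Wednesday is the 4th, so the 2nd Wednesday is the 11th — 11 July 2046.
That is not after 29 July 2046, so look at August 2046.
August 2046 starts on a Wednesday; its first Wednesday is the 1st, so the 2nd Wednesday is the 8th — 8 August 2046.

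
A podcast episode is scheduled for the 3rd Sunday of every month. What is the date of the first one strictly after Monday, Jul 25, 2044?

Aug 21, 2044

Jul 2044 starts on a Friday; its first Sunday is the 3rd, so the 3rd Sunday is the 17th — Jul 17, 2044.
That is not after Jul 25, 2044, so look at Aug 2044.
Aug 2044 starts on a Monday; its first Sunday is the 7th, so the 3rd Sunday is the 21st — Aug 21, 2044.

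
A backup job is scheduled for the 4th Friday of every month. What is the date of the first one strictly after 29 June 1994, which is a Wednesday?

22 July 1994

June 1994 starts on a Wednesday; its first Friday is the 3rd, so the 4th Friday is the 24th — 24 June 1994.
That is not after 29 June 1994, so look at July 1994.
July 1994 starts on a Friday; its first Friday is the 1st, so the 4th Friday is the 22nd — 22 July 1994.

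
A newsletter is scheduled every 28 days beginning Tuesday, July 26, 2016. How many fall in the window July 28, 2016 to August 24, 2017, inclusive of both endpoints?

Occurrences land 28·i days after July 26, 2016 for i = 0, 1, 2, …
July 28, 2016 is 2 days after the start; 2 ÷ 28 = 0 remainder 2; since the remainder is 2, round up to i = 1. First occurrence in the window: #2 on August 23, 2016 (1×28 = 28 days in).
August 24, 2017 is 394 days after the start; 394 ÷ 28 = 14 remainder 2. Last occurrence in the window: #15 on August 22, 2017.
Occurrences #2 through #15: 14 in total.

14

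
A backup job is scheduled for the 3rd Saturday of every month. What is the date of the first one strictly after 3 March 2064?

March 2064 starts on a Saturday; its first Saturday is the 1st, so the 3rd Saturday is the 15th — 15 March 2064.
15 March 2064 is after 3 March 2064, so that is the next one.

15 March 2064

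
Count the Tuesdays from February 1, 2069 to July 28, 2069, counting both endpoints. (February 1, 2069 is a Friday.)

25

February 1, 2069 is a Friday; the first Tuesday on or after it is February 5, 2069 (4 days later).
From February 5, 2069 to July 28, 2069: 23 + 31 + 30 + 31 + 30 + 28 = 173 days (rest of February, March, April, May, June, July).
173 ÷ 7 = 24 full weeks with remainder 5, so 24 more Tuesdays after the first → 25.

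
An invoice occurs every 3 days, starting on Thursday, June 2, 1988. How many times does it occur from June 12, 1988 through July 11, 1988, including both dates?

Occurrences land 3·i days after June 2, 1988 for i = 0, 1, 2, …
June 12, 1988 is 10 days after the start; 10 ÷ 3 = 3 remainder 1; since the remainder is 1, round up to i = 4. First occurrence in the window: #5 on June 14, 1988 (4×3 = 12 days in).
July 11, 1988 is 39 days after the start; 39 ÷ 3 = 13 remainder 0. Last occurrence in the window: #14 on July 11, 1988.
Occurrences #5 through #14: 10 in total.

10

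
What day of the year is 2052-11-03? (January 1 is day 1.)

Days in months before November: 31 + 29 + 31 + 30 + 31 + 30 + 31 + 31 + 30 + 31 = 305.
Plus 3 days into November → day 308.

308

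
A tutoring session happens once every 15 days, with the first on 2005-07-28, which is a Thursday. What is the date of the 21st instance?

2006-05-24

The 21st occurrence is 20 intervals after the first: 20 × 15 = 300 days after 2005-07-28.
July has 31 days — 3 days to the end of July leaves 297.
August has 31 days (266 left).
September has 30 days (236 left).
October has 31 days (205 left).
November has 30 days (175 left).
December has 31 days (144 left).
January has 31 days (113 left).
February has 28 days (85 left).
March has 31 days (54 left).
April has 30 days (24 left).
24 days into May → 2006-05-24.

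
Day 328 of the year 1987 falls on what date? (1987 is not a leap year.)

24 November 1987

January has 31 days (328 − 31 = 297 remain).
February has 28 days (297 − 28 = 269 remain).
March has 31 days (269 − 31 = 238 remain).
April has 30 days (238 − 30 = 208 remain).
May has 31 days (208 − 31 = 177 remain).
June has 30 days (177 − 30 = 147 remain).
July has 31 days (147 − 31 = 116 remain).
August has 31 days (116 − 31 = 85 remain).
September has 30 days (85 − 30 = 55 remain).
October has 31 days (55 − 31 = 24 remain).
24 into November → November 24.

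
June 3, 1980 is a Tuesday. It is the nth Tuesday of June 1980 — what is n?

Day 3 falls in week ⌈3/7⌉ of the month.
Days 1–7 hold the 1st Tuesday, 8–14 the 2nd, 15–21 the 3rd, 22–28 the 4th, 29–31 the 5th.
3 is in the range for the 1st.

1st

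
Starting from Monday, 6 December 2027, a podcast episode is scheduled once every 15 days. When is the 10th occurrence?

The 10th occurrence is 9 intervals after the first: 9 × 15 = 135 days after 6 December 2027.
December has 31 days — 25 days to the end of December leaves 110.
January has 31 days (79 left).
February has 29 days (50 left).
March has 31 days (19 left).
19 days into April → 19 April 2028.

19 April 2028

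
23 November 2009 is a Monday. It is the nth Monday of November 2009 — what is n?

4th

Day 23 falls in week ⌈23/7⌉ of the month.
Days 1–7 hold the 1st Monday, 8–14 the 2nd, 15–21 the 3rd, 22–28 the 4th, 29–31 the 5th.
23 is in the range for the 4th.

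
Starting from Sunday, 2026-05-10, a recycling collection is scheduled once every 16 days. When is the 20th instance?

2027-03-10

The 20th occurrence is 19 intervals after the first: 19 × 16 = 304 days after 2026-05-10.
May has 31 days — 21 days to the end of May leaves 283.
June has 30 days (253 left).
July has 31 days (222 left).
August has 31 days (191 left).
September has 30 days (161 left).
October has 31 days (130 left).
November has 30 days (100 left).
December has 31 days (69 left).
January has 31 days (38 left).
February has 28 days (10 left).
10 days into March → 2027-03-10.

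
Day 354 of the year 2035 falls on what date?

2035-12-20

January has 31 days (354 − 31 = 323 remain).
February has 28 days (323 − 28 = 295 remain).
March has 31 days (295 − 31 = 264 remain).
April has 30 days (264 − 30 = 234 remain).
May has 31 days (234 − 31 = 203 remain).
June has 30 days (203 − 30 = 173 remain).
July has 31 days (173 − 31 = 142 remain).
August has 31 days (142 − 31 = 111 remain).
September has 30 days (111 − 30 = 81 remain).
October has 31 days (81 − 31 = 50 remain).
November has 30 days (50 − 30 = 20 remain).
20 into December → December 20.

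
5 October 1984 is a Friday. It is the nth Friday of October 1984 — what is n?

Day 5 falls in week ⌈5/7⌉ of the month.
Days 1–7 hold the 1st Friday, 8–14 the 2nd, 15–21 the 3rd, 22–28 the 4th, 29–31 the 5th.
5 is in the range for the 1st.

1st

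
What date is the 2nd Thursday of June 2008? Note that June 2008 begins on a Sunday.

June 2008 begins on a Sunday, so the first Thursday is June 5 (4 days later).
The 2nd Thursday is 1 weeks later: 5 + 7 = 12.

2008-06-12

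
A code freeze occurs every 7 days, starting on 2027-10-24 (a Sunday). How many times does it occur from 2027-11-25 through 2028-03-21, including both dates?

17

Occurrences land 7·i days after 2027-10-24 for i = 0, 1, 2, …
2027-11-25 is 32 days after the start; 32 ÷ 7 = 4 remainder 4; since the remainder is 4, round up to i = 5. First occurrence in the window: #6 on 2027-11-28 (5×7 = 35 days in).
2028-03-21 is 149 days after the start; 149 ÷ 7 = 21 remainder 2. Last occurrence in the window: #22 on 2028-03-19.
Occurrences #6 through #22: 17 in total.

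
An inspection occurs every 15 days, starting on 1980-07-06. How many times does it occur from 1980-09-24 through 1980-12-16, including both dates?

Occurrences land 15·i days after 1980-07-06 for i = 0, 1, 2, …
1980-09-24 is 80 days after the start; 80 ÷ 15 = 5 remainder 5; since the remainder is 5, round up to i = 6. First occurrence in the window: #7 on 1980-10-04 (6×15 = 90 days in).
1980-12-16 is 163 days after the start; 163 ÷ 15 = 10 remainder 13. Last occurrence in the window: #11 on 1980-12-03.
Occurrences #7 through #11: 5 in total.

5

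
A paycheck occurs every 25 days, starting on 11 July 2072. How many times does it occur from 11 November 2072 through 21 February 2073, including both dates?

Occurrences land 25·i days after 11 July 2072 for i = 0, 1, 2, …
11 November 2072 is 123 days after the start; 123 ÷ 25 = 4 remainder 23; since the remainder is 23, round up to i = 5. First occurrence in the window: #6 on 13 November 2072 (5×25 = 125 days in).
21 February 2073 is 225 days after the start; 225 ÷ 25 = 9 remainder 0. Last occurrence in the window: #10 on 21 February 2073.
Occurrences #6 through #10: 5 in total.

5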